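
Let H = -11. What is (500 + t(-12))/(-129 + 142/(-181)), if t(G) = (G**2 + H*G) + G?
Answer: -138284/23491 ≈ -5.8867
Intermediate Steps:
t(G) = G**2 - 10*G (t(G) = (G**2 - 11*G) + G = G**2 - 10*G)
(500 + t(-12))/(-129 + 142/(-181)) = (500 - 12*(-10 - 12))/(-129 + 142/(-181)) = (500 - 12*(-22))/(-129 + 142*(-1/181)) = (500 + 264)/(-129 - 142/181) = 764/(-23491/181) = 764*(-181/23491) = -138284/23491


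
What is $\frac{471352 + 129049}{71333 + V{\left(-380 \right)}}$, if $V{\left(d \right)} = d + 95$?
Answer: $\frac{600401}{71048} \approx 8.4506$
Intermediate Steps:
$V{\left(d \right)} = 95 + d$
$\frac{471352 + 129049}{71333 + V{\left(-380 \right)}} = \frac{471352 + 129049}{71333 + \left(95 - 380\right)} = \frac{600401}{71333 - 285} = \frac{600401}{71048}$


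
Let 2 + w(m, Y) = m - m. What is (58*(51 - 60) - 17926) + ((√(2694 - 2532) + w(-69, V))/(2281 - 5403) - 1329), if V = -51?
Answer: -30871896/1561 - 9*√2/3122 ≈ -19777.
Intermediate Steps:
w(m, Y) = -2 (w(m, Y) = -2 + (m - m) = -2 + 0 = -2)
(58*(51 - 60) - 17926) + ((√(2694 - 2532) + w(-69, V))/(2281 - 5403) - 1329) = (58*(51 - 60) - 17926) + ((√(2694 - 2532) - 2)/(2281 - 5403) - 1329) = (58*(-9) - 17926) + ((√162 - 2)/(-3122) - 1329) = (-522 - 17926) + ((9*√2 - 2)*(-1/3122) - 1329) = -18448 + ((-2 + 9*√2)*(-1/3122) - 1329) = -18448 + ((1/1561 - 9*√2/3122) - 1329) = -18448 + (-2074568/1561 - 9*√2/3122) = -30871896/1561 - 9*√2/3122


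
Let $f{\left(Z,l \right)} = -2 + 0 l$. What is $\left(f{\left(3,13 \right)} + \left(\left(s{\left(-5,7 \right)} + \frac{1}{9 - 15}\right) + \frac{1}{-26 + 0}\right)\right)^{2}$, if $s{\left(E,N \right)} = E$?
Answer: $\frac{78961}{1521} \approx 51.914$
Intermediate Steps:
$f{\left(Z,l \right)} = -2$ ($f{\left(Z,l \right)} = -2 + 0 = -2$)
$\left(f{\left(3,13 \right)} + \left(\left(s{\left(-5,7 \right)} + \frac{1}{9 - 15}\right) + \frac{1}{-26 + 0}\right)\right)^{2} = \left(-2 - \left(5 - \frac{1}{-26 + 0} - \frac{1}{9 - 15}\right)\right)^{2} = \left(-2 - \left(5 + \frac{1}{6} + \frac{1}{26}\right)\right)^{2} = \left(-2 - \frac{203}{39}\right)^{2} = \left(- \frac{281}{39}\right)^{2} = \frac{78961}{1521}$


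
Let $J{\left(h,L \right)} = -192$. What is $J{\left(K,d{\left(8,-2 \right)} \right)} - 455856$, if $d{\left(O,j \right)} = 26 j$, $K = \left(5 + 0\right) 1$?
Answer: $-456048$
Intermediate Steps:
$K = 5$ ($K = 5 \cdot 1 = 5$)
$J{\left(K,d{\left(8,-2 \right)} \right)} - 455856 = -192 - 455856 = -456048$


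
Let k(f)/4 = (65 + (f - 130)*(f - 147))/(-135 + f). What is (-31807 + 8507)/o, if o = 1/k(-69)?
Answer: 1003041700/51 ≈ 1.9667e+7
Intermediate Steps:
k(f) = 4*(65 + (-147 + f)*(-130 + f))/(-135 + f) (k(f) = 4*((65 + (f - 130)*(f - 147))/(-135 + f)) = 4*((65 + (-130 + f)*(-147 + f))/(-135 + f)) = 4*((65 + (-147 + f)*(-130 + f))/(-135 + f)) = 4*(65 + (-147 + f)*(-130 + f))/(-135 + f))
o = -51/43049 (o = 1/(4*(19175 + (-69)² - 277*(-69))/(-135 - 69)) = 1/(4*(19175 + 4761 + 19113)/(-204)) = 1/(4*(-1/204)*43049) = 1/(-43049/51) = -51/43049 ≈ -0.0011847)
(-31807 + 8507)/o = (-31807 + 8507)/(-51/43049) = -23300*(-43049/51) = 1003041700/51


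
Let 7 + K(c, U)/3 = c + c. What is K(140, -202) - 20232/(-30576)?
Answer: 1044249/1274 ≈ 819.66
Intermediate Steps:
K(c, U) = -21 + 6*c (K(c, U) = -21 + 3*(c + c) = -21 + 3*(2*c) = -21 + 6*c)
K(140, -202) - 20232/(-30576) = (-21 + 6*140) - 20232/(-30576) = (-21 + 840) - 20232*(-1/30576) = 819 + 843/1274 = 1044249/1274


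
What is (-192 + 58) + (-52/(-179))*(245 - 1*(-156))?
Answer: -3134/179 ≈ -17.508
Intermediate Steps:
(-192 + 58) + (-52/(-179))*(245 - 1*(-156)) = -134 + (-52*(-1/179))*(245 + 156) = -134 + (52/179)*401 = -134 + 20852/179 = -3134/179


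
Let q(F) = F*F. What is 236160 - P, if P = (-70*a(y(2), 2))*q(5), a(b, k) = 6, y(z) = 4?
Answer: 246660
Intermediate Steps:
q(F) = F**2
P = -10500 (P = -70*6*5**2 = -420*25 = -10500)
236160 - P = 236160 - 1*(-10500) = 236160 + 10500 = 246660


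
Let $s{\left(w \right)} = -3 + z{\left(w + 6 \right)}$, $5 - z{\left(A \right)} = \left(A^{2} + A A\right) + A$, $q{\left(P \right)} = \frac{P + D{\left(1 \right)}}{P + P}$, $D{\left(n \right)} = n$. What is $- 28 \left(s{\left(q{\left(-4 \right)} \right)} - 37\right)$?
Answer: $\frac{27475}{8} \approx 3434.4$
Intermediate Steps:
$q{\left(P \right)} = \frac{1 + P}{2 P}$ ($q{\left(P \right)} = \frac{P + 1}{P + P} = \frac{1 + P}{2 P}$)
$z{\left(A \right)} = 5 - A - 2 A^{2}$ ($z{\left(A \right)} = 5 - \left(\left(A^{2} + A A\right) + A\right) = 5 - \left(\left(A^{2} + A^{2}\right) + A\right) = 5 - \left(2 A^{2} + A\right) = 5 - \left(A + 2 A^{2}\right) = 5 - A - 2 A^{2}$)
$s{\left(w \right)} = -4 - w - 2 \left(6 + w\right)^{2}$ ($s{\left(w \right)} = -3 - \left(1 + w + 2 \left(w + 6\right)^{2}\right) = -3 - \left(1 + w + 2 \left(6 + w\right)^{2}\right) = -4 - w - 2 \left(6 + w\right)^{2}$)
$- 28 \left(s{\left(q{\left(-4 \right)} \right)} - 37\right) = - 28 \left(\left(-4 - \frac{1 - 4}{2 \left(-4\right)} - 2 \left(6 + \frac{1 - 4}{2 \left(-4\right)}\right)^{2}\right) - 37\right) = - 28 \left(\left(-4 - \frac{1}{2} \left(- \frac{1}{4}\right) \left(-3\right) - 2 \left(6 + \frac{1}{2} \left(- \frac{1}{4}\right) \left(-3\right)\right)^{2}\right) - 37\right) = - 28 \left(\left(-4 - \frac{3}{8} - 2 \left(6 + \frac{3}{8}\right)^{2}\right) - 37\right) = - 28 \left(\left(-4 - \frac{3}{8} - 2 \left(\frac{51}{8}\right)^{2}\right) - 37\right) = - 28 \left(\left(-4 - \frac{3}{8} - \frac{2601}{32}\right) - 37\right) = - 28 \left(- \frac{2741}{32} - 37\right) = \left(-28\right) \left(- \frac{3925}{32}\right) = \frac{27475}{8}$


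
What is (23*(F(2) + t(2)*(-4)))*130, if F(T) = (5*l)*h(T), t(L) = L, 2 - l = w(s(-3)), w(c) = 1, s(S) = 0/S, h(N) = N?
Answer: 5980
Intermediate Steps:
s(S) = 0
l = 1 (l = 2 - 1*1 = 2 - 1 = 1)
F(T) = 5*T (F(T) = (5*1)*T = 5*T)
(23*(F(2) + t(2)*(-4)))*130 = (23*(5*2 + 2*(-4)))*130 = (23*(10 - 8))*130 = (23*2)*130 = 46*130 = 5980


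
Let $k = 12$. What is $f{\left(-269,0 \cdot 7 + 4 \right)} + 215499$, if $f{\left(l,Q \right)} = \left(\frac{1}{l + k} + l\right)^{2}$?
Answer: $\frac{19013003407}{66049} \approx 2.8786 \cdot 10^{5}$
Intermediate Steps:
$f{\left(l,Q \right)} = \left(l + \frac{1}{12 + l}\right)^{2}$ ($f{\left(l,Q \right)} = \left(\frac{1}{l + 12} + l\right)^{2} = \left(\frac{1}{12 + l} + l\right)^{2} = \left(l + \frac{1}{12 + l}\right)^{2}$)
$f{\left(-269,0 \cdot 7 + 4 \right)} + 215499 = \frac{\left(1 + \left(-269\right)^{2} + 12 \left(-269\right)\right)^{2}}{\left(12 - 269\right)^{2}} + 215499 = \frac{\left(1 + 72361 - 3228\right)^{2}}{66049} + 215499 = \frac{69134^{2}}{66049} + 215499 = \frac{1}{66049} \cdot 4779509956 + 215499 = \frac{4779509956}{66049} + 215499 = \frac{19013003407}{66049}$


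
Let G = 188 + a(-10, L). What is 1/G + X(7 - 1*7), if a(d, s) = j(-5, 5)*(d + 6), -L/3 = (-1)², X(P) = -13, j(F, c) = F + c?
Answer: -2443/188 ≈ -12.995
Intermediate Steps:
L = -3 (L = -3*(-1)² = -3*1 = -3)
a(d, s) = 0 (a(d, s) = (-5 + 5)*(d + 6) = 0*(6 + d) = 0)
G = 188 (G = 188 + 0 = 188)
1/G + X(7 - 1*7) = 1/188 - 13 = -2443/188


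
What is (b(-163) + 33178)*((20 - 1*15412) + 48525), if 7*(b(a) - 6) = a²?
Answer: 8576708981/7 ≈ 1.2252e+9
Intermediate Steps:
b(a) = 6 + a²/7
(b(-163) + 33178)*((20 - 1*15412) + 48525) = ((6 + (⅐)*(-163)²) + 33178)*((20 - 1*15412) + 48525) = ((6 + (⅐)*26569) + 33178)*((20 - 15412) + 48525) = ((6 + 26569/7) + 33178)*(-15392 + 48525) = (26611/7 + 33178)*33133 = (258857/7)*33133 = 8576708981/7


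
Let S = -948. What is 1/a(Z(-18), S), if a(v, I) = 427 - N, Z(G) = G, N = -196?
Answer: 1/623 ≈ 0.0016051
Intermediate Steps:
a(v, I) = 623 (a(v, I) = 427 - 1*(-196) = 427 + 196 = 623)
1/a(Z(-18), S) = 1/623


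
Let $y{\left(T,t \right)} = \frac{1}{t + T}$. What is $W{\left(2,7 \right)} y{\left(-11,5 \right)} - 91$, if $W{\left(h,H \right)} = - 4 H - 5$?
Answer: $- \frac{171}{2} \approx -85.5$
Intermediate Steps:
$W{\left(h,H \right)} = -5 - 4 H$
$y{\left(T,t \right)} = \frac{1}{T + t}$
$W{\left(2,7 \right)} y{\left(-11,5 \right)} - 91 = \frac{-5 - 28}{-11 + 5} - 91 = \frac{-5 - 28}{-6} - 91 = \left(-33\right) \left(- \frac{1}{6}\right) - 91 = \frac{11}{2} - 91 = - \frac{171}{2}$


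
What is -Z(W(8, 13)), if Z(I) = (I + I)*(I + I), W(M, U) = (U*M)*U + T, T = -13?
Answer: -7171684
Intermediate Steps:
W(M, U) = -13 + M*U**2 (W(M, U) = (U*M)*U - 13 = (M*U)*U - 13 = M*U**2 - 13 = -13 + M*U**2)
Z(I) = 4*I**2 (Z(I) = (2*I)*(2*I) = 4*I**2)
-Z(W(8, 13)) = -4*(-13 + 8*13**2)**2 = -4*(-13 + 8*169)**2 = -4*(-13 + 1352)**2 = -4*1339**2 = -4*1792921 = -1*7171684 = -7171684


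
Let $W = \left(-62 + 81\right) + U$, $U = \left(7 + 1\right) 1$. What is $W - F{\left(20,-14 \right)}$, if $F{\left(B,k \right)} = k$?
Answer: $41$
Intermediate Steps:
$U = 8$ ($U = 8 \cdot 1 = 8$)
$W = 27$ ($W = \left(-62 + 81\right) + 8 = 19 + 8 = 27$)
$W - F{\left(20,-14 \right)} = 27 - -14 = 27 + 14 = 41$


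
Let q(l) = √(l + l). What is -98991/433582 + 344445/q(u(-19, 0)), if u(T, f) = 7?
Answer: -98991/433582 + 344445*√14/14 ≈ 92057.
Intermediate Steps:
q(l) = √2*√l (q(l) = √(2*l) = √2*√l)
-98991/433582 + 344445/q(u(-19, 0)) = -98991/433582 + 344445/((√2*√7)) = -98991*1/433582 + 344445/(√14) = -98991/433582 + 344445*(√14/14) = -98991/433582 + 344445*√14/14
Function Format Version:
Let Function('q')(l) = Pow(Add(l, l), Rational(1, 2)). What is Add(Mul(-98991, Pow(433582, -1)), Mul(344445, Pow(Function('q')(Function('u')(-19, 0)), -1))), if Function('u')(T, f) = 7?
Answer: Add(Rational(-98991, 433582), Mul(Rational(344445, 14), Pow(14, Rational(1, 2)))) ≈ 92057.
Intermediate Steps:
Function('q')(l) = Mul(Pow(2, Rational(1, 2)), Pow(l, Rational(1, 2))) (Function('q')(l) = Pow(Mul(2, l), Rational(1, 2)) = Mul(Pow(2, Rational(1, 2)), Pow(l, Rational(1, 2))))
Add(Mul(-98991, Pow(433582, -1)), Mul(344445, Pow(Function('q')(Function('u')(-19, 0)), -1))) = Add(Mul(-98991, Pow(433582, -1)), Mul(344445, Pow(Mul(Pow(2, Rational(1, 2)), Pow(7, Rational(1, 2))), -1))) = Add(Mul(-98991, Rational(1, 433582)), Mul(344445, Pow(Pow(14, Rational(1, 2)), -1))) = Add(Rational(-98991, 433582), Mul(344445, Mul(Rational(1, 14), Pow(14, Rational(1, 2))))) = Add(Rational(-98991, 433582), Mul(Rational(344445, 14), Pow(14, Rational(1, 2))))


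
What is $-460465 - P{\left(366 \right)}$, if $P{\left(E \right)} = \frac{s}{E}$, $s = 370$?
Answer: $- \frac{84265280}{183} \approx -4.6047 \cdot 10^{5}$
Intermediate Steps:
$P{\left(E \right)} = \frac{370}{E}$
$-460465 - P{\left(366 \right)} = -460465 - \frac{370}{366} = -460465 - 370 \cdot \frac{1}{366} = -460465 - \frac{185}{183} = - \frac{84265280}{183}$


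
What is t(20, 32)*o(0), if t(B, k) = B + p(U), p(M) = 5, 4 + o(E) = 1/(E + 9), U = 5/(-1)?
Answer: -875/9 ≈ -97.222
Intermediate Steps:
U = -5 (U = 5*(-1) = -5)
o(E) = -4 + 1/(9 + E) (o(E) = -4 + 1/(E + 9) = -4 + 1/(9 + E))
t(B, k) = 5 + B (t(B, k) = B + 5 = 5 + B)
t(20, 32)*o(0) = (5 + 20)*((-35 - 4*0)/(9 + 0)) = 25*((-35 + 0)/9) = 25*((⅑)*(-35)) = 25*(-35/9) = -875/9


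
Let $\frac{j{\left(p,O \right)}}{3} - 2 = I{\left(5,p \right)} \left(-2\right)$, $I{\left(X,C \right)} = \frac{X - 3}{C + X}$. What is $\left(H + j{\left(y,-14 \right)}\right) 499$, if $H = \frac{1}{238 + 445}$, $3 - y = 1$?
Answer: $\frac{10228003}{4781} \approx 2139.3$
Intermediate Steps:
$y = 2$ ($y = 3 - 1 = 2$)
$I{\left(X,C \right)} = \frac{-3 + X}{C + X}$
$H = \frac{1}{683} \approx 0.0014641$
$j{\left(p,O \right)} = 6 - \frac{12}{5 + p}$ ($j{\left(p,O \right)} = 6 + 3 \frac{-3 + 5}{p + 5} \left(-2\right) = 6 + 3 \frac{1}{5 + p} 2 \left(-2\right) = 6 + 3 \frac{2}{5 + p} \left(-2\right) = 6 + 3 \left(- \frac{4}{5 + p}\right) = 6 - \frac{12}{5 + p}$)
$\left(H + j{\left(y,-14 \right)}\right) 499 = \left(\frac{1}{683} + \frac{6 \left(3 + 2\right)}{5 + 2}\right) 499 = \left(\frac{1}{683} + 6 \cdot \frac{1}{7} \cdot 5\right) 499 = \left(\frac{1}{683} + \frac{30}{7}\right) 499 = \frac{20497}{4781} \cdot 499 = \frac{10228003}{4781}$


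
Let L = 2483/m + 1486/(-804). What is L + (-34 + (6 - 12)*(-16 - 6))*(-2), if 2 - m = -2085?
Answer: -164991379/838974 ≈ -196.66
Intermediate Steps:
m = 2087 (m = 2 - 1*(-2085) = 2 + 2085 = 2087)
L = -552475/838974 (L = 2483/2087 + 1486/(-804) = 2483*(1/2087) + 1486*(-1/804) = 2483/2087 - 743/402 = -552475/838974 ≈ -0.65851)
L + (-34 + (6 - 12)*(-16 - 6))*(-2) = -552475/838974 + (-34 + (6 - 12)*(-16 - 6))*(-2) = -552475/838974 + (-34 - 6*(-22))*(-2) = -552475/838974 + (-34 + 132)*(-2) = -552475/838974 + 98*(-2) = -552475/838974 - 196 = -164991379/838974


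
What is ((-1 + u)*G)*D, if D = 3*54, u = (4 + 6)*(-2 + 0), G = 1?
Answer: -3402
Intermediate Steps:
u = -20 (u = 10*(-2) = -20)
D = 162
((-1 + u)*G)*D = ((-1 - 20)*1)*162 = -21*1*162 = -21*162 = -3402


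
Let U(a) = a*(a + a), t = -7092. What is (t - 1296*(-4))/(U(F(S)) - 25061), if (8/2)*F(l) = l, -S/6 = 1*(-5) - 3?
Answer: 1908/24773 ≈ 0.077019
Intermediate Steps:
S = 48 (S = -6*(1*(-5) - 3) = -6*(-5 - 3) = -6*(-8) = 48)
F(l) = l/4
U(a) = 2*a**2 (U(a) = a*(2*a) = 2*a**2)
(t - 1296*(-4))/(U(F(S)) - 25061) = (-7092 - 1296*(-4))/(2*((1/4)*48)**2 - 25061) = (-7092 + 5184)/(2*12**2 - 25061) = -1908/(2*144 - 25061) = -1908/(288 - 25061) = -1908/(-24773) = -1908*(-1/24773) = 1908/24773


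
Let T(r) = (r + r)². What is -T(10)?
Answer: -400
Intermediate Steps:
T(r) = 4*r² (T(r) = (2*r)² = 4*r²)
-T(10) = -4*10² = -4*100 = -1*400 = -400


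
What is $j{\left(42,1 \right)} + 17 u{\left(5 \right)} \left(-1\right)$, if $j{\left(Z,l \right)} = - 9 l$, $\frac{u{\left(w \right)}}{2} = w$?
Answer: $-179$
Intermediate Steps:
$u{\left(w \right)} = 2 w$
$j{\left(42,1 \right)} + 17 u{\left(5 \right)} \left(-1\right) = \left(-9\right) 1 + 17 \cdot 2 \cdot 5 \left(-1\right) = -9 + 17 \cdot 10 \left(-1\right) = -9 + 170 \left(-1\right) = -9 - 170 = -179$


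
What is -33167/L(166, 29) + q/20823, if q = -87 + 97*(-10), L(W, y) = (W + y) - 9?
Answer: -76759227/430342 ≈ -178.37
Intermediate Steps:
L(W, y) = -9 + W + y
q = -1057 (q = -87 - 970 = -1057)
-33167/L(166, 29) + q/20823 = -33167/(-9 + 166 + 29) - 1057/20823 = -33167/186 - 1057*1/20823 = -33167*1/186 - 1057/20823 = -33167/186 - 1057/20823 = -76759227/430342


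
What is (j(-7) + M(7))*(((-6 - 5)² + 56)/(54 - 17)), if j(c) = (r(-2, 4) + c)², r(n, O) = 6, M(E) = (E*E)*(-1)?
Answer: -8496/37 ≈ -229.62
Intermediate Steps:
M(E) = -E² (M(E) = E²*(-1) = -E²)
j(c) = (6 + c)²
(j(-7) + M(7))*(((-6 - 5)² + 56)/(54 - 17)) = ((6 - 7)² - 1*7²)*(((-6 - 5)² + 56)/(54 - 17)) = ((-1)² - 1*49)*(((-11)² + 56)/37) = (1 - 49)*((121 + 56)*(1/37)) = -8496/37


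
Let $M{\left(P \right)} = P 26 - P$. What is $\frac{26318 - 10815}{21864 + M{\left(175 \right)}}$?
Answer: $\frac{15503}{26239} \approx 0.59084$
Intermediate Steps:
$M{\left(P \right)} = 25 P$ ($M{\left(P \right)} = 26 P - P = 25 P$)
$\frac{26318 - 10815}{21864 + M{\left(175 \right)}} = \frac{26318 - 10815}{21864 + 25 \cdot 175} = \frac{15503}{21864 + 4375} = \frac{15503}{26239}$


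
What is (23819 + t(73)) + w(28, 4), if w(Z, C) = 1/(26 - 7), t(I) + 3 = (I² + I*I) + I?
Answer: 656394/19 ≈ 34547.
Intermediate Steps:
t(I) = -3 + I + 2*I² (t(I) = -3 + ((I² + I*I) + I) = -3 + ((I² + I²) + I) = -3 + (2*I² + I) = -3 + (I + 2*I²) = -3 + I + 2*I²)
w(Z, C) = 1/19
(23819 + t(73)) + w(28, 4) = (23819 + (-3 + 73 + 2*73²)) + 1/19 = (23819 + (-3 + 73 + 2*5329)) + 1/19 = (23819 + (-3 + 73 + 10658)) + 1/19 = (23819 + 10728) + 1/19 = 34547 + 1/19 = 656394/19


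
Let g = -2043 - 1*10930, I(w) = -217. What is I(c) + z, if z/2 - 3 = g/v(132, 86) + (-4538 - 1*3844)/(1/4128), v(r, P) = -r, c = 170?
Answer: -4567319225/66 ≈ -6.9202e+7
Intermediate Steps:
g = -12973 (g = -2043 - 10930 = -12973)
z = -4567304903/66 (z = 6 + 2*(-12973/((-1*132)) + (-4538 - 1*3844)/(1/4128)) = 6 + 2*(-12973/(-132) + (-4538 - 3844)/(1/4128)) = 6 + 2*(-12973*(-1/132) - 8382*4128) = 6 + 2*(12973/132 - 34600896) = 6 + 2*(-4567305299/132) = 6 - 4567305299/66 = -4567304903/66 ≈ -6.9202e+7)
I(c) + z = -217 - 4567304903/66 = -4567319225/66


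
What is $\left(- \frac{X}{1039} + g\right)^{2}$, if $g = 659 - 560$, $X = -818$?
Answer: $\frac{10749335041}{1079521} \approx 9957.5$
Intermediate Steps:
$g = 99$ ($g = 659 - 560 = 99$)
$\left(- \frac{X}{1039} + g\right)^{2} = \left(- \frac{-818}{1039} + 99\right)^{2} = \left(\left(-1\right) \left(- \frac{818}{1039}\right) + 99\right)^{2} = \left(\frac{818}{1039} + 99\right)^{2} = \left(\frac{103679}{1039}\right)^{2} = \frac{10749335041}{1079521}$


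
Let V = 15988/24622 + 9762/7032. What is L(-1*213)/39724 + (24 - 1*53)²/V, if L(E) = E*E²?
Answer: 197925637053823/1167844485660 ≈ 169.48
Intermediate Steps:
L(E) = E³
V = 29398965/14428492 (V = 15988*(1/24622) + 9762*(1/7032) = 7994/12311 + 1627/1172 = 29398965/14428492 ≈ 2.0376)
L(-1*213)/39724 + (24 - 1*53)²/V = (-1*213)³/39724 + (24 - 1*53)²/(29398965/14428492) = (-213)³*(1/39724) + (24 - 53)²*(14428492/29398965) = -9663597*1/39724 + (-29)²*(14428492/29398965) = -9663597/39724 + 841*(14428492/29398965) = -9663597/39724 + 12134361772/29398965 = 197925637053823/1167844485660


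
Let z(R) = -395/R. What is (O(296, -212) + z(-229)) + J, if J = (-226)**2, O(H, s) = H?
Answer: 11764583/229 ≈ 51374.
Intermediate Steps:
J = 51076
(O(296, -212) + z(-229)) + J = (296 - 395/(-229)) + 51076 = (296 - 395*(-1/229)) + 51076 = (296 + 395/229) + 51076 = 68179/229 + 51076 = 11764583/229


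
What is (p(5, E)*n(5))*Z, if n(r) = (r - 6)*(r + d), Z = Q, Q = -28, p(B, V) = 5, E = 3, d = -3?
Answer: 280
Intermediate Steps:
Z = -28
n(r) = (-6 + r)*(-3 + r) (n(r) = (r - 6)*(r - 3) = (-6 + r)*(-3 + r))
(p(5, E)*n(5))*Z = (5*(18 + 5**2 - 9*5))*(-28) = (5*(18 + 25 - 45))*(-28) = (5*(-2))*(-28) = -10*(-28) = 280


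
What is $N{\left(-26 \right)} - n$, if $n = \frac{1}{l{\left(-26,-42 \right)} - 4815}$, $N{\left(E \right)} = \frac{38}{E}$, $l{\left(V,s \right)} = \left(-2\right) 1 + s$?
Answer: $- \frac{92308}{63167} \approx -1.4613$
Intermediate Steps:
$l{\left(V,s \right)} = -2 + s$
$n = - \frac{1}{4859}$ ($n = \frac{1}{\left(-2 - 42\right) - 4815} = \frac{1}{-44 - 4815} = \frac{1}{-4859} = - \frac{1}{4859} \approx -0.0002058$)
$N{\left(-26 \right)} - n = \frac{38}{-26} - - \frac{1}{4859} = 38 \left(- \frac{1}{26}\right) + \frac{1}{4859} = - \frac{19}{13} + \frac{1}{4859} = - \frac{92308}{63167}$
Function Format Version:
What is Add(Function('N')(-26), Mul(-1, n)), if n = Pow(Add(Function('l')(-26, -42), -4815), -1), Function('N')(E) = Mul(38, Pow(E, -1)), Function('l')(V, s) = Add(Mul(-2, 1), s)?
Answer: Rational(-92308, 63167) ≈ -1.4613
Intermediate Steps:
Function('l')(V, s) = Add(-2, s)
n = Rational(-1, 4859) (n = Pow(Add(Add(-2, -42), -4815), -1) = Pow(Add(-44, -4815), -1) = Pow(-4859, -1) = Rational(-1, 4859) ≈ -0.00020580)
Add(Function('N')(-26), Mul(-1, n)) = Add(Mul(38, Pow(-26, -1)), Mul(-1, Rational(-1, 4859))) = Add(Mul(38, Rational(-1, 26)), Rational(1, 4859)) = Add(Rational(-19, 13), Rational(1, 4859)) = Rational(-92308, 63167)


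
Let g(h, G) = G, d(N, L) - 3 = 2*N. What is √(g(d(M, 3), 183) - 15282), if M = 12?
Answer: I*√15099 ≈ 122.88*I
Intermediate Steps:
d(N, L) = 3 + 2*N
√(g(d(M, 3), 183) - 15282) = √(183 - 15282) = √(-15099) = I*√15099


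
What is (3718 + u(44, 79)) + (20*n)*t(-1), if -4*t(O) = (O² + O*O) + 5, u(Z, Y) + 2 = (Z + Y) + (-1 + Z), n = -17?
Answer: 4477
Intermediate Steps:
u(Z, Y) = -3 + Y + 2*Z (u(Z, Y) = -2 + ((Z + Y) + (-1 + Z)) = -2 + ((Y + Z) + (-1 + Z)) = -2 + (-1 + Y + 2*Z) = -3 + Y + 2*Z)
t(O) = -5/4 - O²/2 (t(O) = -((O² + O*O) + 5)/4 = -((O² + O²) + 5)/4 = -(2*O² + 5)/4 = -(5 + 2*O²)/4 = -5/4 - O²/2)
(3718 + u(44, 79)) + (20*n)*t(-1) = (3718 + (-3 + 79 + 2*44)) + (20*(-17))*(-5/4 - ½*(-1)²) = (3718 + (-3 + 79 + 88)) - 340*(-5/4 - ½*1) = (3718 + 164) - 340*(-5/4 - ½) = 3882 - 340*(-7/4) = 3882 + 595 = 4477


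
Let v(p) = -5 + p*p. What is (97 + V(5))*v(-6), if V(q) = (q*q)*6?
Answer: 7657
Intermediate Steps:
V(q) = 6*q² (V(q) = q²*6 = 6*q²)
v(p) = -5 + p²
(97 + V(5))*v(-6) = (97 + 6*5²)*(-5 + (-6)²) = (97 + 6*25)*(-5 + 36) = (97 + 150)*31 = 247*31 = 7657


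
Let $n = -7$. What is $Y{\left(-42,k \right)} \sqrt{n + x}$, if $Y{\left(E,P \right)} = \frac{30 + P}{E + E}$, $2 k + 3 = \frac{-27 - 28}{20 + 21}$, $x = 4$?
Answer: $- \frac{163 i \sqrt{3}}{492} \approx - 0.57383 i$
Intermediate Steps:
$k = - \frac{89}{41}$ ($k = - \frac{3}{2} + \frac{\left(-27 - 28\right) \frac{1}{20 + 21}}{2} = - \frac{3}{2} + \frac{\left(-55\right) \frac{1}{41}}{2} = - \frac{3}{2} + \frac{1}{2} \left(- \frac{55}{41}\right) = - \frac{3}{2} - \frac{55}{82} = - \frac{89}{41} \approx -2.1707$)
$Y{\left(E,P \right)} = \frac{30 + P}{2 E}$
$Y{\left(-42,k \right)} \sqrt{n + x} = \frac{30 - \frac{89}{41}}{2 \left(-42\right)} \sqrt{-7 + 4} = \frac{1}{2} \left(- \frac{1}{42}\right) \frac{1141}{41} \sqrt{-3} = - \frac{163 i \sqrt{3}}{492}$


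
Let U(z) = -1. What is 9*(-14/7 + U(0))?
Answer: -27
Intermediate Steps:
9*(-14/7 + U(0)) = 9*(-14/7 - 1) = 9*(-14*⅐ - 1) = 9*(-2 - 1) = 9*(-3) = -27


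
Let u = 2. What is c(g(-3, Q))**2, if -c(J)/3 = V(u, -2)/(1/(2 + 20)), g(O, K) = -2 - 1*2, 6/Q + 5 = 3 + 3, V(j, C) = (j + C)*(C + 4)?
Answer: 0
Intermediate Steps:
V(j, C) = (4 + C)*(C + j) (V(j, C) = (C + j)*(4 + C) = (4 + C)*(C + j))
Q = 6 (Q = 6/(-5 + (3 + 3)) = 6/(-5 + 6) = 6/1 = 6*1 = 6)
g(O, K) = -4 (g(O, K) = -2 - 2 = -4)
c(J) = 0 (c(J) = -3*((-2)**2 + 4*(-2) + 4*2 - 2*2)/(1/(2 + 20)) = -3*(4 - 8 + 8 - 4)/(1/22) = -0/1/22 = -0*22 = -3*0 = 0)
c(g(-3, Q))**2 = 0**2 = 0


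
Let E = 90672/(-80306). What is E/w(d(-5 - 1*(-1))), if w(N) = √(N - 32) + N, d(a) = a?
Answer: 45336/521989 + 68004*I/521989 ≈ 0.086852 + 0.13028*I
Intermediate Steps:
w(N) = N + √(-32 + N) (w(N) = √(-32 + N) + N = N + √(-32 + N))
E = -45336/40153 (E = 90672*(-1/80306) = -45336/40153 ≈ -1.1291)
E/w(d(-5 - 1*(-1))) = -45336/(40153*((-5 - 1*(-1)) + √(-32 + (-5 - 1*(-1))))) = -45336/(40153*((-5 + 1) + √(-32 + (-5 + 1)))) = -45336/(40153*(-4 + √(-32 - 4))) = -45336/(40153*(-4 + √(-36))) = -45336*(-4 - 6*I)/52/40153 = -11334*(-4 - 6*I)/521989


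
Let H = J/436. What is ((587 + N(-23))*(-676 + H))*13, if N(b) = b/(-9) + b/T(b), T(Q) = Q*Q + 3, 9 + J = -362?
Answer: -3609513230245/695856 ≈ -5.1872e+6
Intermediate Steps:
J = -371 (J = -9 - 362 = -371)
H = -371/436 ≈ -0.85092
T(Q) = 3 + Q² (T(Q) = Q² + 3 = 3 + Q²)
N(b) = -b/9 + b/(3 + b²) (N(b) = b/(-9) + b/(3 + b²) = b*(-⅑) + b/(3 + b²) = -b/9 + b/(3 + b²))
((587 + N(-23))*(-676 + H))*13 = ((587 + (⅑)*(-23)*(6 - 1*(-23)²)/(3 + (-23)²))*(-676 - 371/436))*13 = ((587 + (⅑)*(-23)*(6 - 1*529)/(3 + 529))*(-295107/436))*13 = ((587 + (⅑)*(-23)*(6 - 529)/532)*(-295107/436))*13 = ((587 + (⅑)*(-23)*(1/532)*(-523))*(-295107/436))*13 = ((587 + 12029/4788)*(-295107/436))*13 = ((2822585/4788)*(-295107/436))*13 = -277654863865/695856*13 = -3609513230245/695856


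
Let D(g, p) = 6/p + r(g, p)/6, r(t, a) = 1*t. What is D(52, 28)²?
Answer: 139129/1764 ≈ 78.871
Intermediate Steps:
r(t, a) = t
D(g, p) = 6/p + g/6
D(52, 28)² = (6/28 + (⅙)*52)² = (6*(1/28) + 26/3)² = (3/14 + 26/3)² = (373/42)² = 139129/1764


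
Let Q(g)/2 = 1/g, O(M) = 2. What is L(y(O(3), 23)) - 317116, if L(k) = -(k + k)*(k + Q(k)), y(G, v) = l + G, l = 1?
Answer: -317138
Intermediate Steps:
y(G, v) = 1 + G
Q(g) = 2/g
L(k) = -2*k*(k + 2/k) (L(k) = -(k + k)*(k + 2/k) = -2*k*(k + 2/k))
L(y(O(3), 23)) - 317116 = (-4 - 2*(1 + 2)**2) - 317116 = (-4 - 2*3**2) - 317116 = (-4 - 2*9) - 317116 = (-4 - 18) - 317116 = -22 - 317116 = -317138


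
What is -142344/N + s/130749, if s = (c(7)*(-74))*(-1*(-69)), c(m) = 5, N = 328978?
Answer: -4501690666/7168924087 ≈ -0.62794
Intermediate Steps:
s = -25530 (s = (5*(-74))*(-1*(-69)) = -370*69 = -25530)
-142344/N + s/130749 = -142344/328978 - 25530/130749 = -142344*1/328978 - 25530*1/130749 = -71172/164489 - 8510/43583 = -4501690666/7168924087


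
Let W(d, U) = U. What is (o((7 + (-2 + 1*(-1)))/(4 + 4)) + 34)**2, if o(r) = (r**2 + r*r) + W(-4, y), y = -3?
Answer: 3969/4 ≈ 992.25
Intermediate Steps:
o(r) = -3 + 2*r**2 (o(r) = (r**2 + r*r) - 3 = (r**2 + r**2) - 3 = 2*r**2 - 3 = -3 + 2*r**2)
(o((7 + (-2 + 1*(-1)))/(4 + 4)) + 34)**2 = ((-3 + 2*((7 + (-2 + 1*(-1)))/(4 + 4))**2) + 34)**2 = ((-3 + 2*((7 + (-2 - 1))/8)**2) + 34)**2 = ((-3 + 2*((7 - 3)*(1/8))**2) + 34)**2 = ((-3 + 2*(4*(1/8))**2) + 34)**2 = ((-3 + 2*(1/2)**2) + 34)**2 = ((-3 + 2*(1/4)) + 34)**2 = ((-3 + 1/2) + 34)**2 = (-5/2 + 34)**2 = (63/2)**2 = 3969/4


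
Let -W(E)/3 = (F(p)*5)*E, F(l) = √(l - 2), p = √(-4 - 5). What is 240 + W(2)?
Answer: 240 - 30*√(-2 + 3*I) ≈ 213.12 - 50.224*I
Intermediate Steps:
p = 3*I (p = √(-9) = 3*I ≈ 3.0*I)
F(l) = √(-2 + l)
W(E) = -15*E*√(-2 + 3*I) (W(E) = -3*√(-2 + 3*I)*5*E = -3*5*√(-2 + 3*I)*E = -15*E*√(-2 + 3*I))
240 + W(2) = 240 - 15*2*√(-2 + 3*I) = 240 - 30*√(-2 + 3*I)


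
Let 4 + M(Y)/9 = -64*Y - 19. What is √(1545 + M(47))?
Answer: I*√25734 ≈ 160.42*I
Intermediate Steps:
M(Y) = -207 - 576*Y (M(Y) = -36 + 9*(-64*Y - 19) = -36 + 9*(-19 - 64*Y) = -36 + (-171 - 576*Y) = -207 - 576*Y)
√(1545 + M(47)) = √(1545 + (-207 - 576*47)) = √(1545 + (-207 - 27072)) = √(1545 - 27279) = √(-25734) = I*√25734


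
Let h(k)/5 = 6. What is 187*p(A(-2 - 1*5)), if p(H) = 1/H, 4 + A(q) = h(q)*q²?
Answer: 187/1466 ≈ 0.12756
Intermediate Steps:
h(k) = 30 (h(k) = 5*6 = 30)
A(q) = -4 + 30*q²
p(H) = 1/H
187*p(A(-2 - 1*5)) = 187/(-4 + 30*(-2 - 1*5)²) = 187/(-4 + 30*(-2 - 5)²) = 187/(-4 + 30*(-7)²) = 187/(-4 + 30*49) = 187/(-4 + 1470) = 187/1466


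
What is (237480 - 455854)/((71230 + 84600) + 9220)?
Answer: -109187/82525 ≈ -1.3231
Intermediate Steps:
(237480 - 455854)/((71230 + 84600) + 9220) = -218374/(155830 + 9220) = -218374/165050 = -218374*1/165050 = -109187/82525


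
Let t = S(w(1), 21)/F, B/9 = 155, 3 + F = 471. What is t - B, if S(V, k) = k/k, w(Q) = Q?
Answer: -652859/468 ≈ -1395.0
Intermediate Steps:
F = 468 (F = -3 + 471 = 468)
S(V, k) = 1
B = 1395 (B = 9*155 = 1395)
t = 1/468 ≈ 0.0021368
t - B = 1/468 - 1*1395 = 1/468 - 1395 = -652859/468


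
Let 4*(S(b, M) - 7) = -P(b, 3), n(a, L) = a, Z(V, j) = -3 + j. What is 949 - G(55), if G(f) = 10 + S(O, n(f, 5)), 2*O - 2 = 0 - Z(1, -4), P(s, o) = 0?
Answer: 932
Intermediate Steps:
O = 9/2 (O = 1 + (0 - (-3 - 4))/2 = 1 + (0 - 1*(-7))/2 = 1 + (0 + 7)/2 = 1 + (½)*7 = 1 + 7/2 = 9/2 ≈ 4.5000)
S(b, M) = 7 (S(b, M) = 7 + (-1*0)/4 = 7 + (¼)*0 = 7 + 0 = 7)
G(f) = 17 (G(f) = 10 + 7 = 17)
949 - G(55) = 949 - 1*17 = 949 - 17 = 932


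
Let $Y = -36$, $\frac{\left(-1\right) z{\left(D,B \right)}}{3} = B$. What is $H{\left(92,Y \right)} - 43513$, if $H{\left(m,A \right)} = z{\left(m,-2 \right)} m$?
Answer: $-42961$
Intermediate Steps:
$z{\left(D,B \right)} = - 3 B$
$H{\left(m,A \right)} = 6 m$ ($H{\left(m,A \right)} = \left(-3\right) \left(-2\right) m = 6 m$)
$H{\left(92,Y \right)} - 43513 = 6 \cdot 92 - 43513 = 552 - 43513 = -42961$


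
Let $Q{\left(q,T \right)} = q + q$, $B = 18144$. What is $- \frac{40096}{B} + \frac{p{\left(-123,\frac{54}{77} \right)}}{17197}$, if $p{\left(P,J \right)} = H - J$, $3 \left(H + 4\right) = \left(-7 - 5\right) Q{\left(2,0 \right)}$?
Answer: $- \frac{237155365}{107257689} \approx -2.2111$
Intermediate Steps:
$Q{\left(q,T \right)} = 2 q$
$H = -20$ ($H = -4 + \frac{\left(-7 - 5\right) 2 \cdot 2}{3} = -4 + \frac{\left(-12\right) 4}{3} = -4 + \frac{1}{3} \left(-48\right) = -4 - 16 = -20$)
$p{\left(P,J \right)} = -20 - J$
$- \frac{40096}{B} + \frac{p{\left(-123,\frac{54}{77} \right)}}{17197} = - \frac{40096}{18144} + \frac{-20 - \frac{54}{77}}{17197} = \left(-40096\right) \frac{1}{18144} + \left(-20 - 54 \cdot \frac{1}{77}\right) \frac{1}{17197} = - \frac{179}{81} + \left(-20 - \frac{54}{77}\right) \frac{1}{17197} = - \frac{179}{81} - \frac{1594}{1324169} = - \frac{237155365}{107257689}$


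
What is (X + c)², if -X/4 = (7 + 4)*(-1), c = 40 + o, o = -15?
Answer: 4761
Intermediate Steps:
c = 25 (c = 40 - 15 = 25)
X = 44 (X = -4*(7 + 4)*(-1) = -44*(-1) = -4*(-11) = 44)
(X + c)² = (44 + 25)² = 69² = 4761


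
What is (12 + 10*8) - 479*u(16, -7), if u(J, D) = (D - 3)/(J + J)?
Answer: 3867/16 ≈ 241.69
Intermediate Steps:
u(J, D) = (-3 + D)/(2*J) (u(J, D) = (-3 + D)/((2*J)) = (-3 + D)*(1/(2*J)) = (-3 + D)/(2*J))
(12 + 10*8) - 479*u(16, -7) = (12 + 10*8) - 479*(-3 - 7)/(2*16) = (12 + 80) - 479*(-10)/(2*16) = 92 - 479*(-5/16) = 92 + 2395/16 = 3867/16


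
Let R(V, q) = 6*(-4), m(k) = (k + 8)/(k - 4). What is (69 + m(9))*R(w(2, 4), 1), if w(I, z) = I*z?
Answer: -8688/5 ≈ -1737.6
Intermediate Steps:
m(k) = (8 + k)/(-4 + k)
R(V, q) = -24
(69 + m(9))*R(w(2, 4), 1) = (69 + (8 + 9)/(-4 + 9))*(-24) = (69 + 17/5)*(-24) = (362/5)*(-24) = -8688/5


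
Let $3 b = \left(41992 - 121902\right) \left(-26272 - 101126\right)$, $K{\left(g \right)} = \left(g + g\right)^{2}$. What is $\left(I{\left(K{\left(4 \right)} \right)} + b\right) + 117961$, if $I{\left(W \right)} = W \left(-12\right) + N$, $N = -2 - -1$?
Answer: $3393575252$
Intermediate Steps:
$N = -1$ ($N = -2 + 1 = -1$)
$K{\left(g \right)} = 4 g^{2}$ ($K{\left(g \right)} = \left(2 g\right)^{2} = 4 g^{2}$)
$I{\left(W \right)} = -1 - 12 W$ ($I{\left(W \right)} = W \left(-12\right) - 1 = - 12 W - 1 = -1 - 12 W$)
$b = 3393458060$ ($b = \frac{\left(41992 - 121902\right) \left(-26272 - 101126\right)}{3} = \frac{\left(-79910\right) \left(-127398\right)}{3} = \frac{1}{3} \cdot 10180374180 = 3393458060$)
$\left(I{\left(K{\left(4 \right)} \right)} + b\right) + 117961 = \left(\left(-1 - 12 \cdot 4 \cdot 4^{2}\right) + 3393458060\right) + 117961 = \left(\left(-1 - 12 \cdot 4 \cdot 16\right) + 3393458060\right) + 117961 = \left(\left(-1 - 768\right) + 3393458060\right) + 117961 = \left(-769 + 3393458060\right) + 117961 = 3393457291 + 117961 = 3393575252$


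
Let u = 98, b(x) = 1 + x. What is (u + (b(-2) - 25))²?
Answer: 5184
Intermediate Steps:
(u + (b(-2) - 25))² = (98 + ((1 - 2) - 25))² = (98 + (-1 - 25))² = (98 - 26)² = 72² = 5184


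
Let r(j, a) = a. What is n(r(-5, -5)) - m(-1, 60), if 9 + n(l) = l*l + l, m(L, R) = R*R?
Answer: -3589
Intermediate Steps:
m(L, R) = R²
n(l) = -9 + l + l² (n(l) = -9 + (l*l + l) = -9 + (l² + l) = -9 + (l + l²) = -9 + l + l²)
n(r(-5, -5)) - m(-1, 60) = (-9 - 5 + (-5)²) - 1*60² = (-9 - 5 + 25) - 1*3600 = 11 - 3600 = -3589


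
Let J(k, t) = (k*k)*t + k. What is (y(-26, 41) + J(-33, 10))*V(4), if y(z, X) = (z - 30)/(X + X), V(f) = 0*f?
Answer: 0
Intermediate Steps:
V(f) = 0
J(k, t) = k + t*k² (J(k, t) = k²*t + k = t*k² + k = k + t*k²)
y(z, X) = (-30 + z)/(2*X) (y(z, X) = (-30 + z)/((2*X)) = (-30 + z)*(1/(2*X)) = (-30 + z)/(2*X))
(y(-26, 41) + J(-33, 10))*V(4) = ((½)*(-30 - 26)/41 - 33*(1 - 33*10))*0 = ((½)*(1/41)*(-56) - 33*(1 - 330))*0 = (-28/41 - 33*(-329))*0 = (-28/41 + 10857)*0 = (445109/41)*0 = 0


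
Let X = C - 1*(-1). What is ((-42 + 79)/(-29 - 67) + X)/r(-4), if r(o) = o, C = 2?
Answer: -251/384 ≈ -0.65365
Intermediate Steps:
X = 3 (X = 2 - 1*(-1) = 2 + 1 = 3)
((-42 + 79)/(-29 - 67) + X)/r(-4) = ((-42 + 79)/(-29 - 67) + 3)/(-4) = -(37/(-96) + 3)/4 = -(37*(-1/96) + 3)/4 = -(-37/96 + 3)/4 = -1/4*251/96 = -251/384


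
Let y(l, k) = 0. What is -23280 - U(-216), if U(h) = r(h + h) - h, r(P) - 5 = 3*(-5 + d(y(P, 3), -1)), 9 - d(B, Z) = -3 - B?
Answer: -23522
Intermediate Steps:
d(B, Z) = 12 + B (d(B, Z) = 9 - (-3 - B) = 9 + (3 + B) = 12 + B)
r(P) = 26 (r(P) = 5 + 3*(-5 + (12 + 0)) = 5 + 3*(-5 + 12) = 5 + 3*7 = 5 + 21 = 26)
U(h) = 26 - h
-23280 - U(-216) = -23280 - (26 - 1*(-216)) = -23280 - (26 + 216) = -23280 - 1*242 = -23280 - 242 = -23522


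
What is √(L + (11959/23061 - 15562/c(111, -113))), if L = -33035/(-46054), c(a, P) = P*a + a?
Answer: 215*√16287887606088051618/550142570292 ≈ 1.5772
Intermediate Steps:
c(a, P) = a + P*a
L = 33035/46054 (L = -33035*(-1/46054) = 33035/46054 ≈ 0.71731)
√(L + (11959/23061 - 15562/c(111, -113))) = √(33035/46054 + (11959/23061 - 15562*1/(111*(1 - 113)))) = √(33035/46054 + (11959*(1/23061) - 15562/(111*(-112)))) = √(33035/46054 + (11959/23061 - 15562/(-12432))) = √(33035/46054 + (11959/23061 - 15562*(-1/12432))) = √(33035/46054 + (11959/23061 + 7781/6216)) = √(33035/46054 + 84591595/47782392) = √(2737136317925/1100285140584) = 215*√16287887606088051618/550142570292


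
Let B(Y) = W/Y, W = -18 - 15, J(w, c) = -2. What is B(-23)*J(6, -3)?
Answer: -66/23 ≈ -2.8696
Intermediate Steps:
W = -33
B(Y) = -33/Y
B(-23)*J(6, -3) = -33/(-23)*(-2) = -33*(-1/23)*(-2) = (33/23)*(-2) = -66/23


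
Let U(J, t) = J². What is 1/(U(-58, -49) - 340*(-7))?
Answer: 1/5744 ≈ 0.00017409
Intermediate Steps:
1/(U(-58, -49) - 340*(-7)) = 1/((-58)² - 340*(-7)) = 1/(3364 + 2380) = 1/5744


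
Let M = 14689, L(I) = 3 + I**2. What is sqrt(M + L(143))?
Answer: sqrt(35141) ≈ 187.46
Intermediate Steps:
sqrt(M + L(143)) = sqrt(14689 + (3 + 143**2)) = sqrt(14689 + (3 + 20449)) = sqrt(14689 + 20452) = sqrt(35141)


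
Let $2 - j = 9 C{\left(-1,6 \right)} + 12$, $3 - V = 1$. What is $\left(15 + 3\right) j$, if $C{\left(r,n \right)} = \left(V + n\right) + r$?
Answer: $-1314$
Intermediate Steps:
$V = 2$ ($V = 3 - 1 = 2$)
$C{\left(r,n \right)} = 2 + n + r$ ($C{\left(r,n \right)} = \left(2 + n\right) + r = 2 + n + r$)
$j = -73$ ($j = 2 - \left(9 \left(2 + 6 - 1\right) + 12\right) = 2 - \left(9 \cdot 7 + 12\right) = 2 - \left(63 + 12\right) = 2 - 75 = -73$)
$\left(15 + 3\right) j = \left(15 + 3\right) \left(-73\right) = 18 \left(-73\right) = -1314$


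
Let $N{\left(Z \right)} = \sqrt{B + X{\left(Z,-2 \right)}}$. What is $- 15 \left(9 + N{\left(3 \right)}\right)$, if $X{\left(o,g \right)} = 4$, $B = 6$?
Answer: $-135 - 15 \sqrt{10} \approx -182.43$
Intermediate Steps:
$N{\left(Z \right)} = \sqrt{10}$ ($N{\left(Z \right)} = \sqrt{6 + 4} = \sqrt{10}$)
$- 15 \left(9 + N{\left(3 \right)}\right) = - 15 \left(9 + \sqrt{10}\right) = -135 - 15 \sqrt{10}$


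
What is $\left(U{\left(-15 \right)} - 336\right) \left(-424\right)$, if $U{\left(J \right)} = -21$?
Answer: $151368$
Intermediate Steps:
$\left(U{\left(-15 \right)} - 336\right) \left(-424\right) = \left(-21 - 336\right) \left(-424\right) = \left(-357\right) \left(-424\right) = 151368$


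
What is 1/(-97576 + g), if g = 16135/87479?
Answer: -12497/1219404967 ≈ -1.0248e-5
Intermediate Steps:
g = 2305/12497 (g = 16135*(1/87479) = 2305/12497 ≈ 0.18444)
1/(-97576 + g) = 1/(-97576 + 2305/12497) = 1/(-1219404967/12497) = -12497/1219404967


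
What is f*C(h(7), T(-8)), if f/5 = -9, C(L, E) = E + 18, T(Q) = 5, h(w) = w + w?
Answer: -1035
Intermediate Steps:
h(w) = 2*w
C(L, E) = 18 + E
f = -45 (f = 5*(-9) = -45)
f*C(h(7), T(-8)) = -45*(18 + 5) = -45*23 = -1035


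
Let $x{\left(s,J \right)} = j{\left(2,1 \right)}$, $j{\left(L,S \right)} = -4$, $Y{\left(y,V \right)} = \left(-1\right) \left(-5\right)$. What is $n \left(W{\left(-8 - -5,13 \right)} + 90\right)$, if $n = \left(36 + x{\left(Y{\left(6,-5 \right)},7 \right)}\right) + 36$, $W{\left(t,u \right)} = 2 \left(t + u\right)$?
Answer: $7480$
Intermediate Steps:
$Y{\left(y,V \right)} = 5$
$x{\left(s,J \right)} = -4$
$W{\left(t,u \right)} = 2 t + 2 u$
$n = 68$ ($n = \left(36 - 4\right) + 36 = 32 + 36 = 68$)
$n \left(W{\left(-8 - -5,13 \right)} + 90\right) = 68 \left(\left(2 \left(-8 - -5\right) + 2 \cdot 13\right) + 90\right) = 68 \left(\left(2 \left(-8 + 5\right) + 26\right) + 90\right) = 68 \left(\left(2 \left(-3\right) + 26\right) + 90\right) = 68 \left(\left(-6 + 26\right) + 90\right) = 68 \left(20 + 90\right) = 68 \cdot 110 = 7480$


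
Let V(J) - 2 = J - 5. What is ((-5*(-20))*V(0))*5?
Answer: -1500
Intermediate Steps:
V(J) = -3 + J (V(J) = 2 + (J - 5) = 2 + (-5 + J) = -3 + J)
((-5*(-20))*V(0))*5 = ((-5*(-20))*(-3 + 0))*5 = (100*(-3))*5 = -300*5 = -1500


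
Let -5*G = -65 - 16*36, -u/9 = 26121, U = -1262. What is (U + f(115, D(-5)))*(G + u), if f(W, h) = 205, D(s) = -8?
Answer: 1241767828/5 ≈ 2.4835e+8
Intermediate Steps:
u = -235089 (u = -9*26121 = -235089)
G = 641/5 (G = -(-65 - 16*36)/5 = -(-65 - 576)/5 = -⅕*(-641) = 641/5 ≈ 128.20)
(U + f(115, D(-5)))*(G + u) = (-1262 + 205)*(641/5 - 235089) = -1057*(-1174804/5) = 1241767828/5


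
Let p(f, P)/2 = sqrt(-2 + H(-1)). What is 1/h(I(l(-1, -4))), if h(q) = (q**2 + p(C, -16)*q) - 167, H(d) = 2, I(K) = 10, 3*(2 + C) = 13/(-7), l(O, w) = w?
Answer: -1/67 ≈ -0.014925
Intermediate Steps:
C = -55/21 (C = -2 + (13/(-7))/3 = -2 + (13*(-1/7))/3 = -2 + (1/3)*(-13/7) = -2 - 13/21 = -55/21 ≈ -2.6190)
p(f, P) = 0 (p(f, P) = 2*sqrt(-2 + 2) = 2*sqrt(0) = 2*0 = 0)
h(q) = -167 + q**2 (h(q) = (q**2 + 0*q) - 167 = (q**2 + 0) - 167 = q**2 - 167 = -167 + q**2)
1/h(I(l(-1, -4))) = 1/(-167 + 10**2) = 1/(-167 + 100) = 1/(-67) = -1/67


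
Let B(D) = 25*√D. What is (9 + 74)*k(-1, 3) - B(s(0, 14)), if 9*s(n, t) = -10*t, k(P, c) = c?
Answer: 249 - 50*I*√35/3 ≈ 249.0 - 98.601*I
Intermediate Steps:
s(n, t) = -10*t/9 (s(n, t) = (-10*t)/9 = -10*t/9)
(9 + 74)*k(-1, 3) - B(s(0, 14)) = (9 + 74)*3 - 25*√(-10/9*14) = 83*3 - 25*√(-140/9) = 249 - 25*2*I*√35/3 = 249 - 50*I*√35/3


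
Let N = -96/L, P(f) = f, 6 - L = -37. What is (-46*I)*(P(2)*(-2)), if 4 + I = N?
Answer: -49312/43 ≈ -1146.8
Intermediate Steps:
L = 43 (L = 6 - 1*(-37) = 6 + 37 = 43)
N = -96/43 ≈ -2.2326
I = -268/43 (I = -4 - 96/43 = -268/43 ≈ -6.2326)
(-46*I)*(P(2)*(-2)) = (-46*(-268/43))*(2*(-2)) = (12328/43)*(-4) = -49312/43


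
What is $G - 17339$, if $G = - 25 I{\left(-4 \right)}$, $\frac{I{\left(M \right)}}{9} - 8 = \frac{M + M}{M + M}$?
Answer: $-19364$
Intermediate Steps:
$I{\left(M \right)} = 81$ ($I{\left(M \right)} = 72 + 9 \frac{M + M}{M + M} = 72 + 9 \frac{2 M}{2 M} = 72 + 9 \cdot 2 M \frac{1}{2 M} = 72 + 9 \cdot 1 = 72 + 9 = 81$)
$G = -2025$ ($G = \left(-25\right) 81 = -2025$)
$G - 17339 = -2025 - 17339 = -19364$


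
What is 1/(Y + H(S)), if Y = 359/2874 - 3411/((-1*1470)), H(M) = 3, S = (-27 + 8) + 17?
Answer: 352065/1917107 ≈ 0.18364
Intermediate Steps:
S = -2 (S = -19 + 17 = -2)
Y = 860912/352065 (Y = 359*(1/2874) - 3411/(-1470) = 359/2874 - 3411*(-1/1470) = 359/2874 + 1137/490 = 860912/352065 ≈ 2.4453)
1/(Y + H(S)) = 1/(860912/352065 + 3) = 1/(1917107/352065) = 352065/1917107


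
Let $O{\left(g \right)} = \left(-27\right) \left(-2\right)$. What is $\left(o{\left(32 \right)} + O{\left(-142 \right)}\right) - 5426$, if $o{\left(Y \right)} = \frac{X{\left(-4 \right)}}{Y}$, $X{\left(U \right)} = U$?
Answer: $- \frac{42977}{8} \approx -5372.1$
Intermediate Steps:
$O{\left(g \right)} = 54$
$o{\left(Y \right)} = - \frac{4}{Y}$
$\left(o{\left(32 \right)} + O{\left(-142 \right)}\right) - 5426 = \left(- \frac{4}{32} + 54\right) - 5426 = \left(\left(-4\right) \frac{1}{32} + 54\right) - 5426 = \left(- \frac{1}{8} + 54\right) - 5426 = \frac{431}{8} - 5426 = - \frac{42977}{8}$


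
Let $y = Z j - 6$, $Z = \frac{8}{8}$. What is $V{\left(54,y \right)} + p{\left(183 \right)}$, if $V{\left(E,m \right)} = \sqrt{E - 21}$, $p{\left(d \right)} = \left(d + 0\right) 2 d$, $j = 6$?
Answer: $66978 + \sqrt{33} \approx 66984.0$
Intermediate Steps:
$Z = 1$ ($Z = 8 \cdot \frac{1}{8} = 1$)
$y = 0$ ($y = 1 \cdot 6 - 6 = 6 - 6 = 0$)
$p{\left(d \right)} = 2 d^{2}$ ($p{\left(d \right)} = d 2 d = 2 d^{2}$)
$V{\left(E,m \right)} = \sqrt{-21 + E}$
$V{\left(54,y \right)} + p{\left(183 \right)} = \sqrt{-21 + 54} + 2 \cdot 183^{2} = \sqrt{33} + 2 \cdot 33489 = \sqrt{33} + 66978 = 66978 + \sqrt{33}$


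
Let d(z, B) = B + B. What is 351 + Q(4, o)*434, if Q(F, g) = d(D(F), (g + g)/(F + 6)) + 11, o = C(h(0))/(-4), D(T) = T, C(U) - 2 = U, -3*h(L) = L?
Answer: 25191/5 ≈ 5038.2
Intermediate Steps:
h(L) = -L/3
C(U) = 2 + U
d(z, B) = 2*B
o = -1/2 (o = (2 - 1/3*0)/(-4) = (2 + 0)*(-1/4) = 2*(-1/4) = -1/2 ≈ -0.50000)
Q(F, g) = 11 + 4*g/(6 + F) (Q(F, g) = 2*((g + g)/(F + 6)) + 11 = 2*((2*g)/(6 + F)) + 11 = 2*(2*g/(6 + F)) + 11 = 4*g/(6 + F) + 11 = 11 + 4*g/(6 + F))
351 + Q(4, o)*434 = 351 + ((66 + 4*(-1/2) + 11*4)/(6 + 4))*434 = 351 + ((66 - 2 + 44)/10)*434 = 351 + ((1/10)*108)*434 = 351 + (54/5)*434 = 351 + 23436/5 = 25191/5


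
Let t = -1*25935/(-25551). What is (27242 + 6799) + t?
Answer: 289935842/8517 ≈ 34042.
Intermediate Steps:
t = 8645/8517 (t = -25935*(-1/25551) = 8645/8517 ≈ 1.0150)
(27242 + 6799) + t = (27242 + 6799) + 8645/8517 = 34041 + 8645/8517 = 289935842/8517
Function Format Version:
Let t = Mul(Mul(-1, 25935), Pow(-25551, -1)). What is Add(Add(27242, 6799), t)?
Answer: Rational(289935842, 8517) ≈ 34042.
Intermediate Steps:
t = Rational(8645, 8517) (t = Mul(-25935, Rational(-1, 25551)) = Rational(8645, 8517) ≈ 1.0150)
Add(Add(27242, 6799), t) = Add(Add(27242, 6799), Rational(8645, 8517)) = Add(34041, Rational(8645, 8517)) = Rational(289935842, 8517)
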